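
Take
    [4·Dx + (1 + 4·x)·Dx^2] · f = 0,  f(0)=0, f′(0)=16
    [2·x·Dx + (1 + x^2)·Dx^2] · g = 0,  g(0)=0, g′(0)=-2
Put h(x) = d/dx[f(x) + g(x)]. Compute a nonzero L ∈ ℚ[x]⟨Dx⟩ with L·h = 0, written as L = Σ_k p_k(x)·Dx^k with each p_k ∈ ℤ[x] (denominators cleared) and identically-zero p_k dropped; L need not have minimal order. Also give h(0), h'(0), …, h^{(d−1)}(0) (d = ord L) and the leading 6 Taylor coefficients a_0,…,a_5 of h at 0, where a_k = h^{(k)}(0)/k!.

f: a_k = 0, 16, -32, 256/3, -256, 4096/5, …
g: a_k = 0, -2, 0, 2/3, 0, -2/5, …
Sum ⇒ L₀ = lclm(L_f,L_g) in ℚ(x)⟨Dx⟩.
h₀' ⇒ L via d/dx closure of L₀.
L = (-4 - 48·x + 12·x^2 + 16·x^3) + (-17 - 8·x - 45·x^2 + 24·x^3 + 32·x^4)·Dx + (-2 - 7·x + 4·x^2 + x^3 + 6·x^4 + 8·x^5)·Dx^2  (order 2).
h: a_k = 14, -64, 258, -1024, 4094, -16384, …
ICs: h(0) = 14, h′(0) = -64.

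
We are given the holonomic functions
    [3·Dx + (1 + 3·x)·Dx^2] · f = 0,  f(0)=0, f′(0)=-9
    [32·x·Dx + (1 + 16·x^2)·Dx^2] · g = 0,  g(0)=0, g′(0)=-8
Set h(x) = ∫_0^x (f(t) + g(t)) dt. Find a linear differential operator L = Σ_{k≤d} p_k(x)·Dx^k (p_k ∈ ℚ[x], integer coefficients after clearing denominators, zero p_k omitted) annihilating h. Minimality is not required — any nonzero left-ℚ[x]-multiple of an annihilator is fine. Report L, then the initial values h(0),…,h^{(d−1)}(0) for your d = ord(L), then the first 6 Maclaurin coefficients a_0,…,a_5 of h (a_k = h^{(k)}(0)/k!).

f: a_k = 0, -9, 27/2, -27, 243/4, -729/5, …
g: a_k = 0, -8, 0, 128/3, 0, -2048/5, …
h₀=f+g: left-lcm gives L₀, ord ≤ 4.
h=∫₀ˣh₀: take L = L₀·Dx.
L = (-96 - 864·x + 4608·x^2 + 4608·x^3)·Dx^2 + (-50 - 192·x + 672·x^2 + 9216·x^3 + 9216·x^4)·Dx^3 + (-3 + 23·x + 96·x^2 + 512·x^3 + 2304·x^4 + 2304·x^5)·Dx^4  (order 4).
h: a_k = 0, 0, -17/2, 9/2, 47/12, 243/20, …
ICs: h(0) = 0, h′(0) = 0, h′′(0) = -17, h′′′(0) = 27.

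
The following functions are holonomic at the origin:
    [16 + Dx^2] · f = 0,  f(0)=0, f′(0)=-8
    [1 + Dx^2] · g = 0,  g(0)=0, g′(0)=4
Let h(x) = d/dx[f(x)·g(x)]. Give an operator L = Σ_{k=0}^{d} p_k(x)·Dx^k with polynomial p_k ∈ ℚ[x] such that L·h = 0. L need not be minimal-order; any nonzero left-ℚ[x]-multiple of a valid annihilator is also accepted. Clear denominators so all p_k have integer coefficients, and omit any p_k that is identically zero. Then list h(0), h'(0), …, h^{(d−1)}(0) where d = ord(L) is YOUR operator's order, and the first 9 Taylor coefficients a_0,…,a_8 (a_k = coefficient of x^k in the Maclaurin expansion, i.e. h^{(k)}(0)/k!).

f: a_k = 0, -8, 0, 64/3, 0, -256/15, 0, 2048/315, 0, …
g: a_k = 0, 4, 0, -2/3, 0, 1/30, 0, -1/1260, 0, …
L₀ := L_f ⊗_s L_g (sym. prod.), ord ≤ 4.
h₀' ⇒ L via d/dx closure of L₀.
L = 225 + 34·Dx^2 + Dx^4  (order 4).
h: a_k = 0, -64, 0, 1088/3, 0, -7448/15, 0, 96016/315, 0, …
ICs: h(0) = 0, h′(0) = -64, h′′(0) = 0, h′′′(0) = 2176.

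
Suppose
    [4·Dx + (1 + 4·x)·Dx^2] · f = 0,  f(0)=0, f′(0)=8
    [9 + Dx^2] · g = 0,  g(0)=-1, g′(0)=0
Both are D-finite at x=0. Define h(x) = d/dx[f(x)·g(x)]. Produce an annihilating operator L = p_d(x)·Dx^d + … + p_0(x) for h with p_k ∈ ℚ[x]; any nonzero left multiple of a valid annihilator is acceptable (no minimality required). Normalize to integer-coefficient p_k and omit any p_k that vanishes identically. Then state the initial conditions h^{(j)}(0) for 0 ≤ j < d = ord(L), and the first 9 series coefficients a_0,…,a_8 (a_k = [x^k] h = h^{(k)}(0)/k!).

f: a_k = 0, 8, -16, 128/3, -128, 2048/5, -4096/3, 32768/7, -16384, …
g: a_k = -1, 0, 9/2, 0, -27/8, 0, 81/80, 0, -729/4480, …
L₀ := L_f ⊗_s L_g (sym. prod.), ord ≤ 4.
Differentiate: ansatz ord ≤ ord L₀ ⇒ L.
L = (-153603 - 635688·x - 3184272·x^2 - 4292352·x^3 + 12503808·x^4 + 40310784·x^5 + 26873856·x^6) + (-47736 - 304992·x - 311040·x^2 + 2073600·x^3 + 7464960·x^4 + 5971968·x^5)·Dx + (-19110 - 88272·x - 352800·x^2 + 41472·x^3 + 3773952·x^4 + 8957952·x^5 + 5971968·x^6)·Dx^2 + (-5304 - 33888·x - 34560·x^2 + 230400·x^3 + 829440·x^4 + 663552·x^5)·Dx^3 + (-227 - 1960·x + 112·x^2 + 57600·x^3 + 264960·x^4 + 497664·x^5 + 331776·x^6)·Dx^4  (order 4).
h: a_k = -8, 32, -20, 224, -1223, 5060, -208169/10, 426232/5, -194189089/560, …
ICs: h(0) = -8, h′(0) = 32, h′′(0) = -40, h′′′(0) = 1344.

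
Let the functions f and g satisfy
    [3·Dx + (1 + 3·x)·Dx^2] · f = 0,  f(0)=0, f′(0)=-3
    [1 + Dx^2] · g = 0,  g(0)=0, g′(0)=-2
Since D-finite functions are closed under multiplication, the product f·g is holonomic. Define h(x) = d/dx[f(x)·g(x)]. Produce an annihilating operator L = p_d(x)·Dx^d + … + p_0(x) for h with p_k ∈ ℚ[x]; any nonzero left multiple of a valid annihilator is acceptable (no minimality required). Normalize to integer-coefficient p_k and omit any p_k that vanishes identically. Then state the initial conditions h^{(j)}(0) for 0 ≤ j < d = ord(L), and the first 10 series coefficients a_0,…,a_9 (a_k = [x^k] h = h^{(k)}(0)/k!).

f: a_k = 0, -3, 9/2, -9, 81/4, -243/5, 243/2, -2187/7, 6561/8, -2187, …
g: a_k = 0, -2, 0, 1/3, 0, -1/60, 0, 1/2520, 0, -1/181440, …
f·g: L₀ = L_f ⊗_s L_g, ord ≤ 2·2.
Derive L from L₀ (diff closure).
L = (-8897 - 1764·x - 7722·x^2 - 14364·x^3 - 7533·x^4 + 5832·x^5 + 2916·x^6) + (-3432 - 13248·x - 12420·x^2 - 8100·x^3 + 9720·x^4 + 5832·x^5)·Dx + (-9100 - 3204·x - 11070·x^2 - 17064·x^3 - 6318·x^4 + 11664·x^5 + 5832·x^6)·Dx^2 + (-3432 - 13248·x - 12420·x^2 - 8100·x^3 + 9720·x^4 + 5832·x^5)·Dx^3 + (-203 - 1440·x - 3348·x^2 - 2700·x^3 + 1215·x^4 + 5832·x^5 + 2916·x^6)·Dx^4  (order 4).
h: a_k = 0, 12, -27, 68, -195, 1131/2, -66171/40, 511397/105, -504027/35, 184492667/4320, …
ICs: h(0) = 0, h′(0) = 12, h′′(0) = -54, h′′′(0) = 408.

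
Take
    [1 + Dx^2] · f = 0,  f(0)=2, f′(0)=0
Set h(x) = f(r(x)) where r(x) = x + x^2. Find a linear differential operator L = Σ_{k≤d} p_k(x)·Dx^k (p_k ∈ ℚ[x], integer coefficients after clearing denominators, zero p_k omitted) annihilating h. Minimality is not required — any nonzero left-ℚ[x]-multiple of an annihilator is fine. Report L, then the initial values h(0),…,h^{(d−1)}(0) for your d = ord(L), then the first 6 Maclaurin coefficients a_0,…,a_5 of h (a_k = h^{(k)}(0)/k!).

f: a_k = 2, 0, -1, 0, 1/12, 0, …
f∘r: x↦r, Dx↦Dx/r' in L_f ⇒ L₀.
L = (1 + 6·x + 12·x^2 + 8·x^3) - 2·Dx + (1 + 2·x)·Dx^2  (order 2).
h: a_k = 2, 0, -1, -2, -11/12, 1/3, …
ICs: h(0) = 2, h′(0) = 0.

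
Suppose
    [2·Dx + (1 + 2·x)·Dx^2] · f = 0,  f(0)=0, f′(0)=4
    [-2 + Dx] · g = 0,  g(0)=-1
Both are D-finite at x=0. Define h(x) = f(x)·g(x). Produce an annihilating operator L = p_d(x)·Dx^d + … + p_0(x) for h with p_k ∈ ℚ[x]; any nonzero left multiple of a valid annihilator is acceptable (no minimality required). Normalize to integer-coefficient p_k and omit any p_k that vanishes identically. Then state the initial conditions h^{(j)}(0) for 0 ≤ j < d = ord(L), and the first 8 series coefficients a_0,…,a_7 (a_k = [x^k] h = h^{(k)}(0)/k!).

f: a_k = 0, 4, -4, 16/3, -8, 64/5, -64/3, 256/7, …
g: a_k = -1, -2, -2, -4/3, -2/3, -4/15, -4/45, -8/315, …
Sym-product of L_f,L_g gives L₀ (≤ ord 2).
L = 8·x + (-2 - 8·x)·Dx + (1 + 2·x)·Dx^2  (order 2).
h: a_k = 0, -4, -4, -16/3, 0, -24/5, 56/9, -736/63, …
ICs: h(0) = 0, h′(0) = -4.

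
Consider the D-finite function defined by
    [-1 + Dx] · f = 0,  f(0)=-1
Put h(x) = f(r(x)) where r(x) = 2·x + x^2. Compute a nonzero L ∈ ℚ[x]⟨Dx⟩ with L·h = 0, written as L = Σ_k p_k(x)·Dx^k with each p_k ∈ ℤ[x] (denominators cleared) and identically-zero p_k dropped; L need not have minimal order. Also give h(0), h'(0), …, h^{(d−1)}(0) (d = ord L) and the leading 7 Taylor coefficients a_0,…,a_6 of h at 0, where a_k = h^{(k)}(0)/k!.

L = (-2 - 2·x) + Dx  (order 1).
h: a_k = -1, -2, -3, -10/3, -19/6, -13/5, -173/90, …
ICs: h(0) = -1.

f: a_k = -1, -1, -1/2, -1/6, -1/24, -1/120, -1/720, …
f∘r: x↦r, Dx↦Dx/r' in L_f ⇒ L₀.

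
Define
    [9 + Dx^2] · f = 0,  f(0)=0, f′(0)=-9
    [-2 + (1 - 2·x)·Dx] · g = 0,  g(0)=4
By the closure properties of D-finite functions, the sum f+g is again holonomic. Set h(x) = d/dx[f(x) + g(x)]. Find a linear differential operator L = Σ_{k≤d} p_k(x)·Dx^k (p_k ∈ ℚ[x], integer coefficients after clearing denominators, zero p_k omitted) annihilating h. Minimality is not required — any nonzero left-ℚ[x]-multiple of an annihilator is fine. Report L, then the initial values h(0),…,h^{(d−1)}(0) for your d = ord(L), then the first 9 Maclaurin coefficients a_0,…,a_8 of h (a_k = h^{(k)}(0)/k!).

f: a_k = 0, -9, 0, 27/2, 0, -243/40, 0, 729/560, 0, …
g: a_k = 4, 8, 16, 32, 64, 128, 256, 512, 1024, …
Weyl lclm of L_f,L_g ⇒ L₀ (ord ≤ 3).
Differentiate: ansatz ord ≤ ord L₀ ⇒ L.
L = (684 - 432·x + 432·x^2) + (-99 + 306·x - 324·x^2 + 216·x^3)·Dx + (76 - 48·x + 48·x^2)·Dx^2 + (-11 + 34·x - 36·x^2 + 24·x^3)·Dx^3  (order 3).
h: a_k = -1, 32, 273/2, 256, 4877/8, 1536, 287449/80, 8192, 82568799/4480, …
ICs: h(0) = -1, h′(0) = 32, h′′(0) = 273.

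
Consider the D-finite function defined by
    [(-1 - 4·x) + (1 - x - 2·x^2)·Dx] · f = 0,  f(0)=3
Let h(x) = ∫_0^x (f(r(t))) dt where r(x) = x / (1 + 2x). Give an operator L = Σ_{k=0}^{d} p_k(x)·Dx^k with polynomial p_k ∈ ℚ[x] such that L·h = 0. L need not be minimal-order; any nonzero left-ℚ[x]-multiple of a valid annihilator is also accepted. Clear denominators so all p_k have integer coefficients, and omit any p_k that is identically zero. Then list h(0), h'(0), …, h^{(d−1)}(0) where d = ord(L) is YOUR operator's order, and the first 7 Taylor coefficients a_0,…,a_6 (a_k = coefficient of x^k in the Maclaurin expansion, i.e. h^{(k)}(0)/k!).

f: a_k = 3, 3, 9, 15, 33, 63, 129, …
f∘r: x↦r, Dx↦Dx/r' in L_f ⇒ L₀.
Integrate: L := L₀·Dx.
L = (-1 - 6·x)·Dx + (1 + 5·x + 6·x^2)·Dx^2  (order 2).
h: a_k = 0, 3, 3/2, 1, -9/4, 27/5, -27/2, …
ICs: h(0) = 0, h′(0) = 3.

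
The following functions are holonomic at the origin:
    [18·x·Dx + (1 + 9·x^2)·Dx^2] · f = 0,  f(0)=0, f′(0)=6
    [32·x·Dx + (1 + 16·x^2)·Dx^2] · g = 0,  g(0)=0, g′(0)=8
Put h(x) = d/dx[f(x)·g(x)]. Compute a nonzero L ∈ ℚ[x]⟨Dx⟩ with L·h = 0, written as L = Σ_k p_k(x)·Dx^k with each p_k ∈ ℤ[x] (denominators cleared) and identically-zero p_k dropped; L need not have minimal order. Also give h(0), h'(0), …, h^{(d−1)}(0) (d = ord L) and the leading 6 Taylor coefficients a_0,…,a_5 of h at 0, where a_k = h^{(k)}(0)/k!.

f: a_k = 0, 6, 0, -18, 0, 486/5, …
g: a_k = 0, 8, 0, -128/3, 0, 2048/5, …
Sym-product of L_f,L_g gives L₀ (≤ ord 4).
h=h₀': d/dx-closure on L₀ ⇒ L.
L = (-3456·x - 144000·x^3 - 1327104·x^5 + 4147200·x^7 + 71663616·x^9) + (-100 - 11532·x^2 - 259200·x^4 - 1161216·x^6 + 14515200·x^8 + 107495424·x^10)·Dx + (-200·x - 7880·x^3 - 86400·x^5 + 194112·x^7 + 8294400·x^9 + 35831808·x^11)·Dx^2 + (-1 - 50·x^2 - 769·x^4 + 110736·x^8 + 1036800·x^10 + 2985984·x^12)·Dx^3  (order 3).
h: a_k = 0, 96, 0, -1600, 0, 120096/5, …
ICs: h(0) = 0, h′(0) = 96, h′′(0) = 0.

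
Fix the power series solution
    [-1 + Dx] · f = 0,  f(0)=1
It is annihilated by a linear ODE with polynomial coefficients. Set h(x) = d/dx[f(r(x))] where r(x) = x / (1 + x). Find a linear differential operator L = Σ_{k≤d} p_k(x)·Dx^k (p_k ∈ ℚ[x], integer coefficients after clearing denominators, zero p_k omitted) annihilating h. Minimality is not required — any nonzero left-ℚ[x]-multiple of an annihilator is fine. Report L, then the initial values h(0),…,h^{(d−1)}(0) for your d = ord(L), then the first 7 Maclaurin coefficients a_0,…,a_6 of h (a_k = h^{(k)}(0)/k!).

L = (-1 - 2·x) + (-1 - 2·x - x^2)·Dx  (order 1).
h: a_k = 1, -1, 1/2, 1/6, -19/24, 151/120, -1091/720, …
ICs: h(0) = 1.

f: a_k = 1, 1, 1/2, 1/6, 1/24, 1/120, 1/720, …
Substitute x→r, Dx→(1/r')Dx; clear ⇒ L₀.
h=h₀': d/dx-closure on L₀ ⇒ L.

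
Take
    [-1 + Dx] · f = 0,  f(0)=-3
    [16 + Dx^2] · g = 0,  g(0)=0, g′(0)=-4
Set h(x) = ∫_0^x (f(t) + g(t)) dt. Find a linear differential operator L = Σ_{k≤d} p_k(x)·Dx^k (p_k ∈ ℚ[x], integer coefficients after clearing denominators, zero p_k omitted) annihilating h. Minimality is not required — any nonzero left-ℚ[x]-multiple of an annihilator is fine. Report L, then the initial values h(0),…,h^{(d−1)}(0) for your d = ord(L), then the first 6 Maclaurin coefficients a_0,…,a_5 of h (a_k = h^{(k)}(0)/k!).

L = -16·Dx + 16·Dx^2 - Dx^3 + Dx^4  (order 4).
h: a_k = 0, -3, -7/2, -1/2, 61/24, -1/40, …
ICs: h(0) = 0, h′(0) = -3, h′′(0) = -7, h′′′(0) = -3.

f: a_k = -3, -3, -3/2, -1/2, -1/8, -1/40, …
g: a_k = 0, -4, 0, 32/3, 0, -128/15, …
Weyl lclm of L_f,L_g ⇒ L₀ (ord ≤ 3).
∫: right-multiply L₀ by Dx.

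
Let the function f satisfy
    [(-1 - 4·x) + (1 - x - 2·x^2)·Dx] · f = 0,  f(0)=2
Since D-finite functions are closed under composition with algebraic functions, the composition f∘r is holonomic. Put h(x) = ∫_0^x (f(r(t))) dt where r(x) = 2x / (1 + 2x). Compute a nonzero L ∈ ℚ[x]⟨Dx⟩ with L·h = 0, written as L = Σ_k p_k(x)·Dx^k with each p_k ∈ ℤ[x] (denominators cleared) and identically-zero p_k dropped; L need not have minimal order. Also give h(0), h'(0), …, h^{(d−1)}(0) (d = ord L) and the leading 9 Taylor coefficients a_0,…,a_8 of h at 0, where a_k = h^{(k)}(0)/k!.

f: a_k = 2, 2, 6, 10, 22, 42, 86, 170, 342, …
Substitute x→r, Dx→(1/r')Dx; clear ⇒ L₀.
h=∫₀ˣh₀: take L = L₀·Dx.
L = (2 + 20·x)·Dx + (-1 - 4·x + 4·x^2 + 16·x^3)·Dx^2  (order 2).
h: a_k = 0, 2, 2, 16/3, 0, 128/5, -128/3, 1536/7, -640, …
ICs: h(0) = 0, h′(0) = 2.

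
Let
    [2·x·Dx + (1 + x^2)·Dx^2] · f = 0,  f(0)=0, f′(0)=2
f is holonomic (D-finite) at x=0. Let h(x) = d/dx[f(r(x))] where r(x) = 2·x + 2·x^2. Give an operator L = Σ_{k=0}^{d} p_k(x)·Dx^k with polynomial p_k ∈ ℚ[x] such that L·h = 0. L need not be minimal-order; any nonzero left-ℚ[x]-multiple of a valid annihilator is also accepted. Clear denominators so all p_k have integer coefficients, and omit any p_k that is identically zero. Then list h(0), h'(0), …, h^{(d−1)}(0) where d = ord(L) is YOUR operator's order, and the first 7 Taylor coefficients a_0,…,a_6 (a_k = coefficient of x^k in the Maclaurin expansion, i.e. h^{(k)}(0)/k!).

f: a_k = 0, 2, 0, -2/3, 0, 2/5, 0, …
Change of var in L_f (x↦r) gives L₀.
Derive L from L₀ (diff closure).
L = (-2 + 8·x + 32·x^2 + 48·x^3 + 24·x^4) + (1 + 2·x + 4·x^2 + 16·x^3 + 20·x^4 + 8·x^5)·Dx  (order 1).
h: a_k = 4, 8, -16, -64, -16, 352, 640, …
ICs: h(0) = 4.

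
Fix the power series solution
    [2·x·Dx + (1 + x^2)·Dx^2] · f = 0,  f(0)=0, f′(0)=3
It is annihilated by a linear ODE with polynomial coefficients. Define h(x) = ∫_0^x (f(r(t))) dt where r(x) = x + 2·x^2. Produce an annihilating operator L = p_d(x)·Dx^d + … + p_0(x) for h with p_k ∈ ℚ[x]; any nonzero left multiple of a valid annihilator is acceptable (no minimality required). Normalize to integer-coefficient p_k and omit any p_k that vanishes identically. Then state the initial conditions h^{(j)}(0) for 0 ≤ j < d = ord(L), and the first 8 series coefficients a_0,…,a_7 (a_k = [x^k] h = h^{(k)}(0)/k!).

L = (-4 + 2·x + 16·x^2 + 48·x^3 + 48·x^4)·Dx^2 + (1 + 4·x + x^2 + 8·x^3 + 20·x^4 + 16·x^5)·Dx^3  (order 3).
h: a_k = 0, 0, 3/2, 2, -1/4, -6/5, -19/10, -2/7, …
ICs: h(0) = 0, h′(0) = 0, h′′(0) = 3.

f: a_k = 0, 3, 0, -1, 0, 3/5, 0, -3/7, …
f∘r: x↦r, Dx↦Dx/r' in L_f ⇒ L₀.
Integrate: L := L₀·Dx.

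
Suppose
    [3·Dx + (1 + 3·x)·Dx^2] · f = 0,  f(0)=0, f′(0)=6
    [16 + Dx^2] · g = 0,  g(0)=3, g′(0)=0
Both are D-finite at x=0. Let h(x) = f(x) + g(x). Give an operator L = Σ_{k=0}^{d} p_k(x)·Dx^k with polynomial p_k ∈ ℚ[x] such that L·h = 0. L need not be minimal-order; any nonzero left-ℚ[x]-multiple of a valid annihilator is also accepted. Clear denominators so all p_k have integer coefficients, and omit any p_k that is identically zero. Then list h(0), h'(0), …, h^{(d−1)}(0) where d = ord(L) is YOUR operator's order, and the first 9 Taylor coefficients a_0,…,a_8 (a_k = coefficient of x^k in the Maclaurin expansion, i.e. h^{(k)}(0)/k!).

f: a_k = 0, 6, -9, 18, -81/2, 486/5, -243, 4374/7, -6561/4, …
g: a_k = 3, 0, -24, 0, 32, 0, -256/15, 0, 512/105, …
Weyl lclm of L_f,L_g ⇒ L₀ (ord ≤ 4).
L = (1680 + 2304·x + 3456·x^2)·Dx + (272 + 1584·x + 3456·x^2 + 3456·x^3)·Dx^2 + (105 + 144·x + 216·x^2)·Dx^3 + (17 + 99·x + 216·x^2 + 216·x^3)·Dx^4  (order 4).
h: a_k = 3, 6, -33, 18, -17/2, 486/5, -3901/15, 4374/7, -686857/420, …
ICs: h(0) = 3, h′(0) = 6, h′′(0) = -66, h′′′(0) = 108.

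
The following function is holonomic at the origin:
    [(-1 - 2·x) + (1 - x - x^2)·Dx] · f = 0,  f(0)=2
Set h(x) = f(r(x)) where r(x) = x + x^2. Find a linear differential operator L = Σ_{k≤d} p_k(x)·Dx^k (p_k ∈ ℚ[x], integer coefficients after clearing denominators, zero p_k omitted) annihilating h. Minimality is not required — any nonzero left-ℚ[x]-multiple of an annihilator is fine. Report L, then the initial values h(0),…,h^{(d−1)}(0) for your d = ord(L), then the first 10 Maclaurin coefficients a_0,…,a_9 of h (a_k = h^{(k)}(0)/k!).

L = (1 + 4·x + 6·x^2 + 4·x^3) + (-1 + x + 2·x^2 + 2·x^3 + x^4)·Dx  (order 1).
h: a_k = 2, 2, 6, 14, 32, 74, 172, 398, 922, 2136, …
ICs: h(0) = 2.

f: a_k = 2, 2, 4, 6, 10, 16, 26, 42, 68, 110, …
h₀=f(r): pull back L_f along r ⇒ L₀.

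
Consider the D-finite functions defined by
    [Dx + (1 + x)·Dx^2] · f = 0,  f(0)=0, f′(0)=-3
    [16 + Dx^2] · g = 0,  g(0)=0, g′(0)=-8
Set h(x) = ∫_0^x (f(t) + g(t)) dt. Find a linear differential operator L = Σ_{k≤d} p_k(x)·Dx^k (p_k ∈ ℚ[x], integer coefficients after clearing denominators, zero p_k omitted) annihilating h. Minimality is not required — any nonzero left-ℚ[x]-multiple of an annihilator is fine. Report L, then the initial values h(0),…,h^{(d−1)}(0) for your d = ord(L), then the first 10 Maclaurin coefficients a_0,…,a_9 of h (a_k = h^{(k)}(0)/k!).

f: a_k = 0, -3, 3/2, -1, 3/4, -3/5, 1/2, -3/7, 3/8, -1/3, …
g: a_k = 0, -8, 0, 64/3, 0, -256/15, 0, 2048/315, 0, -4096/2835, …
Weyl lclm of L_f,L_g ⇒ L₀ (ord ≤ 4).
h=∫h₀ ⇒ L = L₀·Dx.
L = (176 + 256·x + 128·x^2)·Dx^2 + (144 + 400·x + 384·x^2 + 128·x^3)·Dx^3 + (11 + 16·x + 8·x^2)·Dx^4 + (9 + 25·x + 24·x^2 + 8·x^3)·Dx^5  (order 5).
h: a_k = 0, 0, -11/2, 1/2, 61/12, 3/20, -53/18, 1/14, 1913/2520, 1/24, …
ICs: h(0) = 0, h′(0) = 0, h′′(0) = -11, h′′′(0) = 3, h′′′′(0) = 122.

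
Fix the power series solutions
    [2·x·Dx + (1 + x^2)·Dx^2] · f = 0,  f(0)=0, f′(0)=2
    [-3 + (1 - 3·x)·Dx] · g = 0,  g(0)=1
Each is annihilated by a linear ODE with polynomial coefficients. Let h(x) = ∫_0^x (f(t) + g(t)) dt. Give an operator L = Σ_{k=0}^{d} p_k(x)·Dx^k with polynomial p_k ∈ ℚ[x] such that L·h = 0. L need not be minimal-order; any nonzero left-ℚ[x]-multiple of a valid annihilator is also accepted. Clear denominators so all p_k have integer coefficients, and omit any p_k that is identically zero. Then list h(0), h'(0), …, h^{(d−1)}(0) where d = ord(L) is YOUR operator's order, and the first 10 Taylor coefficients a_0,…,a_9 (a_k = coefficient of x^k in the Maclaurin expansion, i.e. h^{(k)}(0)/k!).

f: a_k = 0, 2, 0, -2/3, 0, 2/5, 0, -2/7, 0, 2/9, …
g: a_k = 1, 3, 9, 27, 81, 243, 729, 2187, 6561, 19683, …
Sum ⇒ L₀ = lclm(L_f,L_g) in ℚ(x)⟨Dx⟩.
h=∫h₀ ⇒ L = L₀·Dx.
L = (6 - 72·x - 18·x^2)·Dx^2 + (-28 + 6·x - 60·x^2 - 18·x^3)·Dx^3 + (3 - 8·x - 8·x^3 - 3·x^4)·Dx^4  (order 4).
h: a_k = 0, 1, 5/2, 3, 79/12, 81/5, 1217/30, 729/7, 15307/56, 729, …
ICs: h(0) = 0, h′(0) = 1, h′′(0) = 5, h′′′(0) = 18.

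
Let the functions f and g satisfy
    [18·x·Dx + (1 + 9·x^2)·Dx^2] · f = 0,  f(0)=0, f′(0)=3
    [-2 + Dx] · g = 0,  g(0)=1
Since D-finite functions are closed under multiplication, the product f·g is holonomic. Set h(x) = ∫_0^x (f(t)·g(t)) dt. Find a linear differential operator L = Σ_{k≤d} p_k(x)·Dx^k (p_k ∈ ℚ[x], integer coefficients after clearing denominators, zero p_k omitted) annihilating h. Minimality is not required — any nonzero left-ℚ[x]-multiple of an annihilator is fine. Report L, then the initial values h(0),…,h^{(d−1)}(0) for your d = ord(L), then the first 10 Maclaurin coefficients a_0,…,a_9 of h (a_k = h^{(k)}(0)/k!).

L = (4 - 36·x + 36·x^2)·Dx + (-4 + 18·x - 36·x^2)·Dx^2 + (1 + 9·x^2)·Dx^3  (order 3).
h: a_k = 0, 0, 3/2, 2, -3/4, -14/5, 163/30, 86/7, -23201/840, -11810/189, …
ICs: h(0) = 0, h′(0) = 0, h′′(0) = 3.

f: a_k = 0, 3, 0, -9, 0, 243/5, 0, -2187/7, 0, 2187, …
g: a_k = 1, 2, 2, 4/3, 2/3, 4/15, 4/45, 8/315, 2/315, 4/2835, …
Sym-product of L_f,L_g gives L₀ (≤ ord 2).
∫: right-multiply L₀ by Dx.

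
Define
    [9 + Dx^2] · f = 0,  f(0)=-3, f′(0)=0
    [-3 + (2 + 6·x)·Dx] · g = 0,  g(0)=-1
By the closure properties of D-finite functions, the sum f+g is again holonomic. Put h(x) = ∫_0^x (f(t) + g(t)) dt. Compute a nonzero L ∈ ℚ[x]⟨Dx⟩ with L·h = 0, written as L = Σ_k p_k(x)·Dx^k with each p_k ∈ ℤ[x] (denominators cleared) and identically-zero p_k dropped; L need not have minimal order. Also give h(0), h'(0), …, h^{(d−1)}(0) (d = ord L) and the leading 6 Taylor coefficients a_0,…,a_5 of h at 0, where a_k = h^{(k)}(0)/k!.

L = (-63 - 216·x - 324·x^2)·Dx + (18 + 198·x + 648·x^2 + 648·x^3)·Dx^2 + (-7 - 24·x - 36·x^2)·Dx^3 + (2 + 22·x + 72·x^2 + 72·x^3)·Dx^4  (order 4).
h: a_k = 0, -4, -3/4, 39/8, -27/64, -891/640, …
ICs: h(0) = 0, h′(0) = -4, h′′(0) = -3/2, h′′′(0) = 117/4.

f: a_k = -3, 0, 27/2, 0, -81/8, 0, …
g: a_k = -1, -3/2, 9/8, -27/16, 405/128, -1701/256, …
Sum ⇒ L₀ = lclm(L_f,L_g) in ℚ(x)⟨Dx⟩.
∫: right-multiply L₀ by Dx.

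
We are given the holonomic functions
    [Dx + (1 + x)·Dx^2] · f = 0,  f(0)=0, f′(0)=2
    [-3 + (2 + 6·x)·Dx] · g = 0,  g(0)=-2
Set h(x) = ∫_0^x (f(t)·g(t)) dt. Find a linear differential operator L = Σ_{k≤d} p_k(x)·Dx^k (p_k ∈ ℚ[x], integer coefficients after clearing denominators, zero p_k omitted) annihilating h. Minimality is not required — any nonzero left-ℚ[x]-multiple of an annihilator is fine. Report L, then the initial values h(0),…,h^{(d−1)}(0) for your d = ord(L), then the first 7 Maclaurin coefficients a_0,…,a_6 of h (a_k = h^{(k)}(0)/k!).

f: a_k = 0, 2, -1, 2/3, -1/2, 2/5, -1/3, …
g: a_k = -2, -3, 9/4, -27/8, 405/64, -1701/128, 15309/512, …
Product ⇒ symmetric product L₀, ord ≤ 2.
Integrate: L := L₀·Dx.
L = (21 + 9·x)·Dx + (-8 - 24·x)·Dx^2 + (4 + 28·x + 60·x^2 + 36·x^3)·Dx^3  (order 3).
h: a_k = 0, 0, -2, -4/3, 37/24, -2, 2917/960, …
ICs: h(0) = 0, h′(0) = 0, h′′(0) = -4.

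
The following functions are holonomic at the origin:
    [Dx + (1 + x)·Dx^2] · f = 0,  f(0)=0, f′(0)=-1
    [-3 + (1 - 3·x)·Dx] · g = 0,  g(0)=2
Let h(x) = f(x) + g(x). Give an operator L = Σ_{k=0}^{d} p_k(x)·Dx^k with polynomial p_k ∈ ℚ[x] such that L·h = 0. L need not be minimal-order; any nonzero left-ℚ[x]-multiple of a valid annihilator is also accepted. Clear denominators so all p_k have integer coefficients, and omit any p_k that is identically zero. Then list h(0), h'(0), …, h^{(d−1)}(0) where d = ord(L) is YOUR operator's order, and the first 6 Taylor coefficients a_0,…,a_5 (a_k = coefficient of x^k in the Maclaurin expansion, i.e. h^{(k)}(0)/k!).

L = (-66 - 18·x)·Dx + (-52 - 120·x - 36·x^2)·Dx^2 + (7 - 11·x - 27·x^2 - 9·x^3)·Dx^3  (order 3).
h: a_k = 2, 5, 37/2, 161/3, 649/4, 2429/5, …
ICs: h(0) = 2, h′(0) = 5, h′′(0) = 37.

f: a_k = 0, -1, 1/2, -1/3, 1/4, -1/5, …
g: a_k = 2, 6, 18, 54, 162, 486, …
Sum ⇒ L₀ = lclm(L_f,L_g) in ℚ(x)⟨Dx⟩.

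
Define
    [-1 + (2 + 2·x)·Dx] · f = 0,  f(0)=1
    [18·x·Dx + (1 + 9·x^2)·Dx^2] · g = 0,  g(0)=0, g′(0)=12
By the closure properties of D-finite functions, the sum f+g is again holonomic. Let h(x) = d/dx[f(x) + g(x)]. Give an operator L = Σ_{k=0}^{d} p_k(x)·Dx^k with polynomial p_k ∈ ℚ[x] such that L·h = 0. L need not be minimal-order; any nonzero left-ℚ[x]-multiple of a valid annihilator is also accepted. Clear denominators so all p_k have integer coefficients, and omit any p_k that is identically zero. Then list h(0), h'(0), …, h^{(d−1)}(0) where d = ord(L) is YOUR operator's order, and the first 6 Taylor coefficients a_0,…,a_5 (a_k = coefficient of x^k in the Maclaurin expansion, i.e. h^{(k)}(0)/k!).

L = (-36 - 90·x + 972·x^2 + 486·x^3) + (-75 - 144·x + 1818·x^2 + 3888·x^3 + 1701·x^4)·Dx + (-2 + 70·x + 108·x^2 + 684·x^3 + 1134·x^4 + 486·x^5)·Dx^2  (order 2).
h: a_k = 25/2, -1/4, -1725/16, -5/32, 248867/256, -63/512, …
ICs: h(0) = 25/2, h′(0) = -1/4.

f: a_k = 1, 1/2, -1/8, 1/16, -5/128, 7/256, …
g: a_k = 0, 12, 0, -36, 0, 972/5, …
L₀ := lclm(L_f,L_g); ord L₀ ≤ 1+2.
Derive L from L₀ (diff closure).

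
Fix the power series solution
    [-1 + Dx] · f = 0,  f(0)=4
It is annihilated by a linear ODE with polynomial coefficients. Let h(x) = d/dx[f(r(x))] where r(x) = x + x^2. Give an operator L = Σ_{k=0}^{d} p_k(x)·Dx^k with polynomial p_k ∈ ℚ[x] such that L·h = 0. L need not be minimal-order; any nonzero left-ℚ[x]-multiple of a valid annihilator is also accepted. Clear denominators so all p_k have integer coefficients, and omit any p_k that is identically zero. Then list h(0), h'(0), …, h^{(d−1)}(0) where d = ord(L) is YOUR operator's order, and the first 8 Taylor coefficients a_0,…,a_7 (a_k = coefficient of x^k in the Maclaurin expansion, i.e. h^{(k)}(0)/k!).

f: a_k = 4, 4, 2, 2/3, 1/6, 1/30, 1/180, 1/1260, …
Change of var in L_f (x↦r) gives L₀.
h₀' ⇒ L via d/dx closure of L₀.
L = (3 + 4·x + 4·x^2) + (-1 - 2·x)·Dx  (order 1).
h: a_k = 4, 12, 14, 50/3, 27/2, 331/30, 1303/180, 1979/420, …
ICs: h(0) = 4.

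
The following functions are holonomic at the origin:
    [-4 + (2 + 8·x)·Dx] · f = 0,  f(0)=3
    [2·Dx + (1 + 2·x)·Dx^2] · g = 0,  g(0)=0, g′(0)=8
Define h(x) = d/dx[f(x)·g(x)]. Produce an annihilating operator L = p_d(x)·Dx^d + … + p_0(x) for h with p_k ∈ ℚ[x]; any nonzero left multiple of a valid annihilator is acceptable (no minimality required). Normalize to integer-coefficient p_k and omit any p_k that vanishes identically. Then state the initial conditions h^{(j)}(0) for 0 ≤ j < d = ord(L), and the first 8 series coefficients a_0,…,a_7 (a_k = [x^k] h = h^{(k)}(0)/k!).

f: a_k = 3, 6, -6, 12, -30, 84, -252, 792, …
g: a_k = 0, 8, -8, 32/3, -16, 128/5, -128/3, 512/7, …
Product ⇒ symmetric product L₀, ord ≤ 2.
h₀' ⇒ L via d/dx closure of L₀.
L = (2 + 16·x + 8·x^2) + (7 + 54·x + 120·x^2 + 64·x^3)·Dx + (1 + 11·x + 42·x^2 + 64·x^3 + 32·x^4)·Dx^2  (order 2).
h: a_k = 24, 48, -192, 640, -2096, 34848/5, -118656/5, 2896896/35, …
ICs: h(0) = 24, h′(0) = 48.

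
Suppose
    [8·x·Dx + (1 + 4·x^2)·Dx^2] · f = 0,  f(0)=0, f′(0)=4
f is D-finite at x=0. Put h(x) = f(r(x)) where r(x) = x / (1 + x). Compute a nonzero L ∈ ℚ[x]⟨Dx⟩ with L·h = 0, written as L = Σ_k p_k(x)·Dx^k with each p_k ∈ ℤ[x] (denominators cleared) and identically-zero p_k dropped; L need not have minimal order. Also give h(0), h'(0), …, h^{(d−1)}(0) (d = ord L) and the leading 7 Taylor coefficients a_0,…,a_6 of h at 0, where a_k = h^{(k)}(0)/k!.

f: a_k = 0, 4, 0, -16/3, 0, 64/5, 0, …
h₀=f(r): pull back L_f along r ⇒ L₀.
L = (2 + 10·x)·Dx + (1 + 2·x + 5·x^2)·Dx^2  (order 2).
h: a_k = 0, 4, -4, -4/3, 12, -76/5, -44/3, …
ICs: h(0) = 0, h′(0) = 4.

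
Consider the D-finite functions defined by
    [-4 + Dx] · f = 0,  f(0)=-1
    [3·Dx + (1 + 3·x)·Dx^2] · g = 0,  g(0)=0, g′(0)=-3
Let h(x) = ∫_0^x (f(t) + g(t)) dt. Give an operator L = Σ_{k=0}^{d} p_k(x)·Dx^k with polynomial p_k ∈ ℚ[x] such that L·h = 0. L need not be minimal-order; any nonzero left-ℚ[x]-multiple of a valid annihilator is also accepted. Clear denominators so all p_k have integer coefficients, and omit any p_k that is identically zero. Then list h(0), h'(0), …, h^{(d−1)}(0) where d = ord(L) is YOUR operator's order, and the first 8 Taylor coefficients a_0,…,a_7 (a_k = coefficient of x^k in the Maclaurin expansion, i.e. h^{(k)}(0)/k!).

f: a_k = -1, -4, -8, -32/3, -32/3, -128/15, -256/45, -1024/315, …
g: a_k = 0, -3, 9/2, -9, 81/4, -243/5, 243/2, -2187/7, …
Weyl lclm of L_f,L_g ⇒ L₀ (ord ≤ 3).
h=∫₀ˣh₀: take L = L₀·Dx.
L = (-120 - 144·x)·Dx^2 + (2 - 96·x - 144·x^2)·Dx^3 + (7 + 33·x + 36·x^2)·Dx^4  (order 4).
h: a_k = 0, -1, -7/2, -7/6, -59/12, 23/12, -857/90, 1489/90, …
ICs: h(0) = 0, h′(0) = -1, h′′(0) = -7, h′′′(0) = -7.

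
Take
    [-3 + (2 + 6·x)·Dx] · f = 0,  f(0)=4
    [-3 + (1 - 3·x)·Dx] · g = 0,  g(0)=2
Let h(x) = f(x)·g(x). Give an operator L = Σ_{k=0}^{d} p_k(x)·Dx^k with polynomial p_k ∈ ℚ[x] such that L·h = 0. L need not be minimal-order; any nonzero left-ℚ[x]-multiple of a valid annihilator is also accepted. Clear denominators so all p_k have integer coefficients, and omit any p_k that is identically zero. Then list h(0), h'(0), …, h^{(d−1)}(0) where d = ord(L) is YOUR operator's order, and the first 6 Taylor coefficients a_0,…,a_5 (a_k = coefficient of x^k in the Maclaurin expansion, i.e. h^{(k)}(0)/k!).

f: a_k = 4, 6, -9/2, 27/4, -405/32, 1701/64, …
g: a_k = 2, 6, 18, 54, 162, 486, …
Product ⇒ symmetric product L₀, ord ≤ 1.
L = (9 + 9·x) + (-2 + 18·x^2)·Dx  (order 1).
h: a_k = 8, 36, 99, 621/2, 14499/16, 88695/32, …
ICs: h(0) = 8.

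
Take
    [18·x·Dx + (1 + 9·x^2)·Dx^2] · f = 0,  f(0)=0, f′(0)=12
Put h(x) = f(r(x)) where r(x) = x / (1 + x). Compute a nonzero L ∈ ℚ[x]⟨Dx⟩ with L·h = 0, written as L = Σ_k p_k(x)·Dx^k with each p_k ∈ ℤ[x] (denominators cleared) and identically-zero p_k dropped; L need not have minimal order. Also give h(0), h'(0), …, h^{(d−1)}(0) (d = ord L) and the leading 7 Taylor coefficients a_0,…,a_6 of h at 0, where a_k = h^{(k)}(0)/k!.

L = (2 + 20·x)·Dx + (1 + 2·x + 10·x^2)·Dx^2  (order 2).
h: a_k = 0, 12, -12, -24, 96, -48/5, -624, …
ICs: h(0) = 0, h′(0) = 12.

f: a_k = 0, 12, 0, -36, 0, 972/5, 0, …
Change of var in L_f (x↦r) gives L₀.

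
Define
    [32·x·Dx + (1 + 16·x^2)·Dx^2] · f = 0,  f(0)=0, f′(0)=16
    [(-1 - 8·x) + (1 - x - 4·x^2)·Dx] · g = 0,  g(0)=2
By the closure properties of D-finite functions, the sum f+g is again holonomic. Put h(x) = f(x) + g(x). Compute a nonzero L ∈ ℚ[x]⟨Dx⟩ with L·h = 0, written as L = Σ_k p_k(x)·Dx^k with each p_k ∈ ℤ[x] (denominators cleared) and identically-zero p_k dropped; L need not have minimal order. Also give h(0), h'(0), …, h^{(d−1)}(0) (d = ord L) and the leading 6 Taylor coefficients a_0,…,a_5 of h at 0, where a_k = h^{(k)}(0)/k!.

f: a_k = 0, 16, 0, -256/3, 0, 4096/5, …
g: a_k = 2, 2, 10, 18, 58, 130, …
Sum ⇒ L₀ = lclm(L_f,L_g) in ℚ(x)⟨Dx⟩.
L = (160 - 640·x - 14848·x^2 - 36864·x^3 - 178176·x^4 - 98304·x^6)·Dx + (-43 - 336·x - 16·x^2 - 3072·x^3 - 35072·x^4 - 124928·x^5 - 12288·x^6 - 98304·x^7)·Dx^2 + (5 + 23·x + 272·x^2 + 16·x^3 + 2368·x^4 - 5888·x^5 - 12288·x^6 - 4096·x^7 - 16384·x^8)·Dx^3  (order 3).
h: a_k = 2, 18, 10, -202/3, 58, 4746/5, …
ICs: h(0) = 2, h′(0) = 18, h′′(0) = 20.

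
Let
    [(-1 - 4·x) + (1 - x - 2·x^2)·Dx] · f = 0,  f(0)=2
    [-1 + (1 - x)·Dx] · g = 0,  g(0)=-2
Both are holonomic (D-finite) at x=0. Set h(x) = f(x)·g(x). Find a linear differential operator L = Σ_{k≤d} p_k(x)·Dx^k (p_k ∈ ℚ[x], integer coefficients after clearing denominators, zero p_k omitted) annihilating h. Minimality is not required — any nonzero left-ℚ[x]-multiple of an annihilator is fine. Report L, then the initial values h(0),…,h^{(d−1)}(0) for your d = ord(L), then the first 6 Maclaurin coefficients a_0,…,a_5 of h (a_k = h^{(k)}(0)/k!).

f: a_k = 2, 2, 6, 10, 22, 42, …
g: a_k = -2, -2, -2, -2, -2, -2, …
h₀=f·g: eliminate ⇒ L₀, order ≤ 1·1.
L = (-2 - 2·x + 6·x^2) + (1 - 2·x - x^2 + 2·x^3)·Dx  (order 1).
h: a_k = -4, -8, -20, -40, -84, -168, …
ICs: h(0) = -4.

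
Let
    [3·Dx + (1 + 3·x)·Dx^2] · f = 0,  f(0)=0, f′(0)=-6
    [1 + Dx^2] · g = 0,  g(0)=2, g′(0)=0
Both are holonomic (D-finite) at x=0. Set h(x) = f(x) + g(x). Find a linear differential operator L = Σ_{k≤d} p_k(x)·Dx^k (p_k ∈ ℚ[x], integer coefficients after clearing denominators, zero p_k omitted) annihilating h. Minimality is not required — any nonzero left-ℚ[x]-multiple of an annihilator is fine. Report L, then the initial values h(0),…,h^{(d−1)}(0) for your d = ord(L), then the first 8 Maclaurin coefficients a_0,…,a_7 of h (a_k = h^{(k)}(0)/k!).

L = (165 + 18·x + 27·x^2)·Dx + (19 + 63·x + 27·x^2 + 27·x^3)·Dx^2 + (165 + 18·x + 27·x^2)·Dx^3 + (19 + 63·x + 27·x^2 + 27·x^3)·Dx^4  (order 4).
h: a_k = 2, -6, 8, -18, 487/12, -486/5, 87479/360, -4374/7, …
ICs: h(0) = 2, h′(0) = -6, h′′(0) = 16, h′′′(0) = -108.

f: a_k = 0, -6, 9, -18, 81/2, -486/5, 243, -4374/7, …
g: a_k = 2, 0, -1, 0, 1/12, 0, -1/360, 0, …
f+g: L₀ = lclm(L_f,L_g), ord ≤ 2+2.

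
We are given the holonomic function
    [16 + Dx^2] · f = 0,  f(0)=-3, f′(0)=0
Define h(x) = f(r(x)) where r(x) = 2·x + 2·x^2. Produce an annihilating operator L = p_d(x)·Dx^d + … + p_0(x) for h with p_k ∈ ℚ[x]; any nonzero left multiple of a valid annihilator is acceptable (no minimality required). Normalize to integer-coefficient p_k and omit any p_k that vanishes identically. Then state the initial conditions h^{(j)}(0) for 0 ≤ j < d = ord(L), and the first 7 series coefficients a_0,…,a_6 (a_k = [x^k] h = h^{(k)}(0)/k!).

L = (64 + 384·x + 768·x^2 + 512·x^3) - 2·Dx + (1 + 2·x)·Dx^2  (order 2).
h: a_k = -3, 0, 96, 192, -416, -2048, -29696/15, …
ICs: h(0) = -3, h′(0) = 0.

f: a_k = -3, 0, 24, 0, -32, 0, 256/15, …
L₀ from L_f via x↦r, Dx↦r'^{-1}Dx.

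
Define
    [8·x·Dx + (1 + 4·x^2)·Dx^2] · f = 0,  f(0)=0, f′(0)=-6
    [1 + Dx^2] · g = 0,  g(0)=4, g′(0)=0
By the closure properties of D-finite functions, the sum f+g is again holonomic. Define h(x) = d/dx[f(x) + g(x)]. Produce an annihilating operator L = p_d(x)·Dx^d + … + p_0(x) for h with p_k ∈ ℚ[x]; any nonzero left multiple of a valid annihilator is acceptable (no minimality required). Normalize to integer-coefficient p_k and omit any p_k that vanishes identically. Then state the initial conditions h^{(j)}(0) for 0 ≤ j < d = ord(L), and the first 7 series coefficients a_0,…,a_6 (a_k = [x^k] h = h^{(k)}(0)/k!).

L = (-376·x + 1600·x^3 + 128·x^5) + (-7 + 76·x^2 + 432·x^4 + 64·x^6)·Dx + (-376·x + 1600·x^3 + 128·x^5)·Dx^2 + (-7 + 76·x^2 + 432·x^4 + 64·x^6)·Dx^3  (order 3).
h: a_k = -6, -4, 24, 2/3, -96, -1/30, 384, …
ICs: h(0) = -6, h′(0) = -4, h′′(0) = 48.

f: a_k = 0, -6, 0, 8, 0, -96/5, 0, …
g: a_k = 4, 0, -2, 0, 1/6, 0, -1/180, …
Sum ⇒ L₀ = lclm(L_f,L_g) in ℚ(x)⟨Dx⟩.
Differentiate: ansatz ord ≤ ord L₀ ⇒ L.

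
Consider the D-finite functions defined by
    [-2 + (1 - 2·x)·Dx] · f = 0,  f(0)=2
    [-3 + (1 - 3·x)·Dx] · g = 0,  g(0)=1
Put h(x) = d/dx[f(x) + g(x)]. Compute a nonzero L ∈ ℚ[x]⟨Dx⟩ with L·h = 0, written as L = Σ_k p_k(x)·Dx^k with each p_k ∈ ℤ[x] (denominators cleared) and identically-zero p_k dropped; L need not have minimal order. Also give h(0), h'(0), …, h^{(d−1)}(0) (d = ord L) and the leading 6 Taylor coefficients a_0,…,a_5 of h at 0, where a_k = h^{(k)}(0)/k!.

f: a_k = 2, 4, 8, 16, 32, 64, …
g: a_k = 1, 3, 9, 27, 81, 243, …
Weyl lclm of L_f,L_g ⇒ L₀ (ord ≤ 2).
Differentiate: ansatz ord ≤ ord L₀ ⇒ L.
L = 36 + (-15 + 36·x)·Dx + (1 - 5·x + 6·x^2)·Dx^2  (order 2).
h: a_k = 7, 34, 129, 452, 1535, 5142, …
ICs: h(0) = 7, h′(0) = 34.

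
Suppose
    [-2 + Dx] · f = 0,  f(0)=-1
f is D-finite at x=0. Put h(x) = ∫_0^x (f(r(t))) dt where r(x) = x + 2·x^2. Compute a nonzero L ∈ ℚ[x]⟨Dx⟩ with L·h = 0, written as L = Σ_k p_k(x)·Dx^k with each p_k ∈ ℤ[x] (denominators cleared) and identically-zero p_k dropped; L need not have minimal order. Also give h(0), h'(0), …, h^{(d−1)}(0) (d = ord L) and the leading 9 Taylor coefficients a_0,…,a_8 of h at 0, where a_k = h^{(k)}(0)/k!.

L = (-2 - 8·x)·Dx + Dx^2  (order 2).
h: a_k = 0, -1, -1, -2, -7/3, -10/3, -18/5, -1324/315, -1303/315, …
ICs: h(0) = 0, h′(0) = -1.

f: a_k = -1, -2, -2, -4/3, -2/3, -4/15, -4/45, -8/315, -2/315, …
f∘r: x↦r, Dx↦Dx/r' in L_f ⇒ L₀.
h=∫₀ˣh₀: take L = L₀·Dx.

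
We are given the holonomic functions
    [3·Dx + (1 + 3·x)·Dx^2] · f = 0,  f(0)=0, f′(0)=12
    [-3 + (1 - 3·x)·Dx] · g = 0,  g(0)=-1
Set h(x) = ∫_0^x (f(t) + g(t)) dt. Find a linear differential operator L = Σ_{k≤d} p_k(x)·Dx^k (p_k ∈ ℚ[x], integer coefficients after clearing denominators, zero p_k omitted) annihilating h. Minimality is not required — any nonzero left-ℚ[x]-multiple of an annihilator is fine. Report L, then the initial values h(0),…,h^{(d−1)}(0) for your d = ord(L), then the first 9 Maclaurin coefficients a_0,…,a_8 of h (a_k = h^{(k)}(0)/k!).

L = (-30 - 18·x)·Dx^2 + (-4 - 48·x - 36·x^2)·Dx^3 + (1 + x - 9·x^2 - 9·x^3)·Dx^4  (order 4).
h: a_k = 0, -1, 9/2, -9, 9/4, -162/5, -81/10, -1215/7, -6561/56, …
ICs: h(0) = 0, h′(0) = -1, h′′(0) = 9, h′′′(0) = -54.

f: a_k = 0, 12, -18, 36, -81, 972/5, -486, 8748/7, -6561/2, …
g: a_k = -1, -3, -9, -27, -81, -243, -729, -2187, -6561, …
f+g: L₀ = lclm(L_f,L_g), ord ≤ 2+1.
∫: right-multiply L₀ by Dx.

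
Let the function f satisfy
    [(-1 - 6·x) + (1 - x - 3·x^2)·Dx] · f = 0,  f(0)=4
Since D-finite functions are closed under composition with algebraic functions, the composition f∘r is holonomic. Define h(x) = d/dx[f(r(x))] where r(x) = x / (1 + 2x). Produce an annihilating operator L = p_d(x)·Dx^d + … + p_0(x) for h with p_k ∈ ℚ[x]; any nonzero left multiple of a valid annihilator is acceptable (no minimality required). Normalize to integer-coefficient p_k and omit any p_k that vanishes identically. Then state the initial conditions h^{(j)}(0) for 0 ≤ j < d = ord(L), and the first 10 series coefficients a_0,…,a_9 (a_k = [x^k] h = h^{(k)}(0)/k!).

f: a_k = 4, 4, 16, 28, 76, 160, 388, 868, 2032, 4636, …
Change of var in L_f (x↦r) gives L₀.
Differentiate: ansatz ord ≤ ord L₀ ⇒ L.
L = (4 + 6·x + 30·x^2 + 32·x^3) + (-1 - 13·x - 45·x^2 - 38·x^3 + 16·x^4)·Dx  (order 1).
h: a_k = 4, 16, -60, 272, -1120, 4440, -17108, 64576, -239940, 880520, …
ICs: h(0) = 4.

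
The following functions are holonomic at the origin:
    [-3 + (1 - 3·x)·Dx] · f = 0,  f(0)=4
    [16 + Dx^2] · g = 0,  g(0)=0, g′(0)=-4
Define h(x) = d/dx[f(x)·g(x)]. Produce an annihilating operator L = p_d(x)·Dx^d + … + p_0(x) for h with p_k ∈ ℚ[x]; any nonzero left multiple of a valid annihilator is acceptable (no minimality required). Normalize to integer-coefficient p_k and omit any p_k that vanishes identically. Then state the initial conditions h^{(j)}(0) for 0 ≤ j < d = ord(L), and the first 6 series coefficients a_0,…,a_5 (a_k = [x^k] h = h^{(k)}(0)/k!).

f: a_k = 4, 12, 36, 108, 324, 972, …
g: a_k = 0, -4, 0, 32/3, 0, -128/15, …
Product ⇒ symmetric product L₀, ord ≤ 2.
Derive L from L₀ (diff closure).
L = (-2 - 96·x + 144·x^2) + (-6 + 18·x)·Dx + (1 - 6·x + 9·x^2)·Dx^2  (order 2).
h: a_k = -16, -96, -304, -1216, -14192/3, -85152/5, …
ICs: h(0) = -16, h′(0) = -96.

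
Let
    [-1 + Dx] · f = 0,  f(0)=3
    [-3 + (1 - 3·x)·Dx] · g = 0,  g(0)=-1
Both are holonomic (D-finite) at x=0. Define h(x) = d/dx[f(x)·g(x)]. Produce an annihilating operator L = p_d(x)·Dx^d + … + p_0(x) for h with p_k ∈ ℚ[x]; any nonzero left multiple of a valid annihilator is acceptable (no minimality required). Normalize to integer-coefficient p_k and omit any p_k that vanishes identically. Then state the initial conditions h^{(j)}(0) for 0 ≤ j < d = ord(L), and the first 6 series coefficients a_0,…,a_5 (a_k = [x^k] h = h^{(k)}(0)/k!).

f: a_k = 3, 3, 3/2, 1/2, 1/8, 1/40, …
g: a_k = -1, -3, -9, -27, -81, -243, …
L₀ := L_f ⊗_s L_g (sym. prod.), ord ≤ 1.
Differentiate: ansatz ord ≤ ord L₀ ⇒ L.
L = (25 - 24·x + 9·x^2) + (-4 + 15·x - 9·x^2)·Dx  (order 1).
h: a_k = -12, -75, -339, -2713/2, -5087, -732529/40, …
ICs: h(0) = -12.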